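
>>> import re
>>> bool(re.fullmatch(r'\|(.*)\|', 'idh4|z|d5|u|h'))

`re.fullmatch` is like wrapping the pattern in `^…$` (in single-line mode).
Here there's no way to consume every character, so the call returns None, and `bool(None)` is False.

False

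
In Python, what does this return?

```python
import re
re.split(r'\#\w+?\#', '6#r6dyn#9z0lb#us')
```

Matches to split on: at [1:8] → '#r6dyn#'.
Each match becomes a cut point; 2 segments remain.

['6', '9z0lb#us']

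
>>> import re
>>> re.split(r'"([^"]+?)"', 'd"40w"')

With a capturing group present, the delimiter's captured portion is kept in the result list.

['d', '40w', '']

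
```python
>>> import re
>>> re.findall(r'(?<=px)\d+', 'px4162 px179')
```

['4162', '179']

Lookahead/lookbehind check context without consuming it, so the matched span excludes the asserted characters.
Since nothing is captured, `findall` lists the 2 matched substrings directly.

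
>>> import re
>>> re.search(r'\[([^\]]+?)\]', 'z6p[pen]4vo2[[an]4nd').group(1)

Unlike `match`, `search` isn't anchored — it looks for the pattern anywhere in the string.
The match spans [3:8] → '[pen]'.
Captured: group 1 = 'pen'.

'pen'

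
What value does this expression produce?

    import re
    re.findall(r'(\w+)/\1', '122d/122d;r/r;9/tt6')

`\1` has to match the exact text group 1 already captured.
Because there's exactly one group, `findall` drops the full match and keeps group 1 from each hit.

['122d', 'r']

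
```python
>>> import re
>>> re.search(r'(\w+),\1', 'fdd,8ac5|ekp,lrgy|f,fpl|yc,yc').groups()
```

`\1` is not a pattern — it's the concrete string captured by group 1, re-applied verbatim.
`re.search` tries every starting position until one works.
The match spans [18:21] → 'f,f'.
Captured: group 1 = 'f'.

('f',)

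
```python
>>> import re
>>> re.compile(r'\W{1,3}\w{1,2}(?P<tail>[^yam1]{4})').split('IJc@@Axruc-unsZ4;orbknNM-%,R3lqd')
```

['IJc', 'ruc-', 'unsZ4', 'bknN', 'M', '3lqd', '']

Because the pattern has a capturing group, `split` also inserts each captured text between the pieces.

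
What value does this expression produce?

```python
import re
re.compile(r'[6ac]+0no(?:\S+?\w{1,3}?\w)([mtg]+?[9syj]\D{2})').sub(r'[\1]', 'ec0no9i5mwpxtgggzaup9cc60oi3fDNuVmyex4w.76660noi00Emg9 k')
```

The pattern matches one or more of one of [6ac], then the literal '0no'; then one or more of a non-whitespace character (lazy), then 1 to 3 of a word character (lazy), then a word character (non-capturing group); then one or more of one of [mtg] (lazy), then one of [9syj], then exactly 2 of a non-digit (captured).
Matches: at [1:37] → 'c0no9i5mwpxtgggzaup9cc60oi3fDNuVmyex'; at [41:56] → '6660noi00Emg9 k'.
`\1` in the replacement pulls in group 1's text for each match.

'e[myex]4w.7[mg9 k]'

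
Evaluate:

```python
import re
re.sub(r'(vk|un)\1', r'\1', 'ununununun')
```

`\1` is not a pattern — it's the concrete string captured by group 1, re-applied verbatim.
Matches: at [0:4] → 'unun'; at [4:8] → 'unun'.
`\1` in the replacement pulls in group 1's text for each match.

'ununun'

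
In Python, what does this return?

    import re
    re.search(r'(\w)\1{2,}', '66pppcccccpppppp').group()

'ppp'

`\1` is not a pattern — it's the concrete string captured by group 1, re-applied verbatim.
The match spans [2:5] → 'ppp'.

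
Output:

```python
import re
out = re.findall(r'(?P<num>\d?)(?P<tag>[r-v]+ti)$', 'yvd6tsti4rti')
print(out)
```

The pattern matches optionally a digit (captured as 'num'); then one or more of a character in [r-v], then the literal 'ti' (captured as 'tag'); then anchored at the end.
Walking the string: at [8:12] match '4rti', groups = ('4', 'rti').
2 groups means the one result is a tuple of 2 captured strings — 1 here.

[('4', 'rti')]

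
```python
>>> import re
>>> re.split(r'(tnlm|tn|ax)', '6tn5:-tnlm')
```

['6', 'tn', '5:-', 'tnlm', '']

`|` is ordered: at each position the engine commits to the first alternative that works.
Because the pattern has a capturing group, `split` also inserts each captured text between the pieces.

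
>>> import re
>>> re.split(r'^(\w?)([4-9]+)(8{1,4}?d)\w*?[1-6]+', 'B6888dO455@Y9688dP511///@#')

['', 'B', '688', '8d', '@Y9688dP511///@#']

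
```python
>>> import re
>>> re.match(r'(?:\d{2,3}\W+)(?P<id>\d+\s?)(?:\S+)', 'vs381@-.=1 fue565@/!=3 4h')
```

This matches 2 to 3 of a digit, then one or more of a non-word character (non-capturing group); then one or more of a digit, then optionally whitespace (captured as 'id'); then one or more of a non-whitespace character (non-capturing group).
`re.match` only tries the pattern at the start of the string.
Here the string doesn't start with a match, so the call returns None.

None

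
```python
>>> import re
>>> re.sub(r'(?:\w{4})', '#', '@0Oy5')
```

'@#'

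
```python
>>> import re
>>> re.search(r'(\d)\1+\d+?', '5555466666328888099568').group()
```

A backreference is literal: `\1` must see the identical characters the first group matched.
Unlike `match`, `search` isn't anchored — it looks for the pattern anywhere in the string.
The match spans [0:5] → '55554'.
Captured: group 1 = '5'.

'55554'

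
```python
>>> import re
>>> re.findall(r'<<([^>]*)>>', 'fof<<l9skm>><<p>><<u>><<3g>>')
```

['l9skm', 'p', 'u', '3g']

One capturing group, so `findall` returns just the captured substring from each match — 4 in all.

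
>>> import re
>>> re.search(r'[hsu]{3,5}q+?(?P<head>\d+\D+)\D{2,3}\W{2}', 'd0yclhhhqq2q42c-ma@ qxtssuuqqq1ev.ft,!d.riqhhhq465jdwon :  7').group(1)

'1ev.'

The pattern matches 3 to 5 of one of [hsu], then one or more of a literal 'q' (lazy); then one or more of a digit, then one or more of a non-digit (captured as 'head'); then 2 to 3 of a non-digit, then exactly 2 of a non-word character.
`re.search` tries every starting position until one works.
The match spans [23:38] → 'ssuuqqq1ev.ft,!'.
Captured: group 1 = '1ev.'.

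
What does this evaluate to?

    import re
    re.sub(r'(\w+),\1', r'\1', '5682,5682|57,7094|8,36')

A backreference is literal: `\1` must see the identical characters the first group matched.
Matches: at [0:9] → '5682,5682'; at [11:14] → '7,7'.
The replacement refers to a captured group, so each match is rewritten using its own captured text.

'5682|57094|8,36'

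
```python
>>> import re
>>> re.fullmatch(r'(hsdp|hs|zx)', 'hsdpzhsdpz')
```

None

`fullmatch` succeeds only if the pattern covers the string from start to end.
Here there's no way to consume every character, so the call returns None.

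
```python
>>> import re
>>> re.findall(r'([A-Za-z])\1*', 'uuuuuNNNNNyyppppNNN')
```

['u', 'N', 'y', 'p', 'N']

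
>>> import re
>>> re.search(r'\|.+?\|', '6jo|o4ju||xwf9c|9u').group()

'|o4ju|'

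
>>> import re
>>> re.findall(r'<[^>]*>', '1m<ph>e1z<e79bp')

Scanning left to right: at [2:6] → '<ph>'.
With no groups in the pattern, `findall` gives back each whole match — 1 here.

['<ph>']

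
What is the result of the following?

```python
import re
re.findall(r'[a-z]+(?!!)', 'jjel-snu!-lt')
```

['jjel', 'sn', 'lt']

`(?!…)`/`(?<!…)` only lets a position through if the neighbouring text does NOT match; no characters are consumed.
With no groups in the pattern, `findall` gives back each whole match — 3 here.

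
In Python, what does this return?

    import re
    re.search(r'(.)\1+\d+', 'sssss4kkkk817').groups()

('s',)

The match spans [0:6] → 'sssss4'.
Captured: group 1 = 's'.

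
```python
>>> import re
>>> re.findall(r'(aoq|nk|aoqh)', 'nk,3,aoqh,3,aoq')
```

['nk', 'aoq', 'aoq']

Alternation isn't longest-match — the leftmost alternative that fits at this position is chosen.
`findall` collects group 1 from each match (3 total).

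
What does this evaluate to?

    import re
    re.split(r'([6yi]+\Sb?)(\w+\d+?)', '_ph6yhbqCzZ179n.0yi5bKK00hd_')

['_ph', '6yhb', 'qCzZ179', 'n.0', 'yi5b', 'KK00', 'hd_']

Pattern: one or more of one of [6yi], then a non-whitespace character, then optionally a literal 'b' (captured); then one or more of a word character, then one or more of a digit (lazy) (captured).
Matches to split on: at [3:14] → '6yhbqCzZ179'; at [17:25] → 'yi5bKK00'.
The group in the pattern means `split` returns the separators' captures alongside the pieces.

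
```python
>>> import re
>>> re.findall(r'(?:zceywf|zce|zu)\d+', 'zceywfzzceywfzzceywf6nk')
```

Since nothing is captured, `findall` lists the 1 matched substring directly.

['zceywf6']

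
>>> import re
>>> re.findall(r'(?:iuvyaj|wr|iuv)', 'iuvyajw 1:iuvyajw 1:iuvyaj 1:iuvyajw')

['iuvyaj', 'iuvyaj', 'iuvyaj', 'iuvyaj']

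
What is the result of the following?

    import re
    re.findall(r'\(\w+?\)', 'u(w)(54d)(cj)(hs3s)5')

Scanning left to right: at [1:4] → '(w)'; at [4:9] → '(54d)'; at [9:13] → '(cj)'; at [13:19] → '(hs3s)'.
No capturing groups, so `findall` returns the 4 full match strings.

['(w)', '(54d)', '(cj)', '(hs3s)']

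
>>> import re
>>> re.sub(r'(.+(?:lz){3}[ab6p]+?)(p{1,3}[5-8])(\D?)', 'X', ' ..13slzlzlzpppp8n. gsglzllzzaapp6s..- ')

Each match is replaced by 'X'.

'X. gsglzllzzaapp6s..- '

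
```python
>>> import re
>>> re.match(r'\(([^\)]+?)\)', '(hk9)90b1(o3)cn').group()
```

'(hk9)'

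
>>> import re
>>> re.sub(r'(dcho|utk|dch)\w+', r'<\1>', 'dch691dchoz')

'<dch>'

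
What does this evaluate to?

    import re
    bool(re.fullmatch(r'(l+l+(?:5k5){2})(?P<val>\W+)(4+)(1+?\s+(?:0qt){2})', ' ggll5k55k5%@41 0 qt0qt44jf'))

This matches one or more of the literal 'l', then one or more of a literal 'l', then the literal '5k5' repeated 2 times (captured); then one or more of a non-word character (captured as 'val'); then one or more of a literal '4' (captured); then one or more of a literal '1' (lazy), then one or more of whitespace, then the literal '0qt' repeated 2 times (captured).
`fullmatch` succeeds only if the pattern covers the string from start to end.
Here the string isn't matched end-to-end, so the call returns None, and `bool(None)` is False.

False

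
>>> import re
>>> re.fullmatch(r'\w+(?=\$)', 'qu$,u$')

Lookahead/lookbehind check context without consuming it, so the matched span excludes the asserted characters.
For `fullmatch`, every character of the input must be accounted for by the pattern.
Here the string isn't matched end-to-end, so the call returns None.

None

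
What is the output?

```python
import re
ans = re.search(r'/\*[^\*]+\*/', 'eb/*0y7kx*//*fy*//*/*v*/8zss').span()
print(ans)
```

(2, 11)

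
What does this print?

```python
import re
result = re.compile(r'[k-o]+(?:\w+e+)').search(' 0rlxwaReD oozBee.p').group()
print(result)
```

lxwaRe

Pattern: one or more of a character in [k-o]; then one or more of a word character, then one or more of a literal 'e' (non-capturing group).
The match spans [3:9] → 'lxwaRe'.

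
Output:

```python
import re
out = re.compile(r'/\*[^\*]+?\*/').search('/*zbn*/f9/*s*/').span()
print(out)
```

`search` walks the string left to right and returns the first match it finds.
The match spans [0:7] → '/*zbn*/'.

(0, 7)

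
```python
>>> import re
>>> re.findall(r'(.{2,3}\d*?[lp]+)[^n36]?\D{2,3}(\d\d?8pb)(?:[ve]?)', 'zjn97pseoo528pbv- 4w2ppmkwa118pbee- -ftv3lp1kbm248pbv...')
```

This matches 2 to 3 of any character, then zero or more of a digit (lazy), then one or more of one of [lp] (captured); then optionally any character except [n36], then 2 to 3 of a non-digit; then a digit, then optionally a digit, then the literal '8pb' (captured); then optionally one of [ve] (non-capturing group).
Walking the string: at [0:16] match 'zjn97pseoo528pbv', groups = ('zjn97p', '528pb'); at [17:33] match ' 4w2ppmkwa118pbe', groups = (' 4w2pp', '118pb'); at [37:53] match 'ftv3lp1kbm248pbv', groups = ('ftv3lp', '248pb').
`findall` packs the 2 group values into a tuple for every match.

[('zjn97p', '528pb'), (' 4w2pp', '118pb'), ('ftv3lp', '248pb')]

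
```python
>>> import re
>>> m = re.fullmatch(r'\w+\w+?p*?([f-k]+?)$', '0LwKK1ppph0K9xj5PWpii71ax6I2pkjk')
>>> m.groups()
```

('k',)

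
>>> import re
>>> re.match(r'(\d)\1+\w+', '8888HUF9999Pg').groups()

The match spans [0:13] → '8888HUF9999Pg'.
Captured: group 1 = '8'.

('8',)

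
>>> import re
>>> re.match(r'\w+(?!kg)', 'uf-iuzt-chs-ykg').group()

'uf'

`re.match` won't scan ahead — the pattern has to work from the very first character.
The match spans [0:2] → 'uf'.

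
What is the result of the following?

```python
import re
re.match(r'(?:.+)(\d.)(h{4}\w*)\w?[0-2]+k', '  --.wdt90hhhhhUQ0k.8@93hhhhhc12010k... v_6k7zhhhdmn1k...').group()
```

'  --.wdt90hhhhhUQ0k.8@93hhhhhc12010k'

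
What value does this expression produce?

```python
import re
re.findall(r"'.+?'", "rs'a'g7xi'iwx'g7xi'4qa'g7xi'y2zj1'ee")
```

["'a'", "'iwx'", "'4qa'", "'y2zj1'"]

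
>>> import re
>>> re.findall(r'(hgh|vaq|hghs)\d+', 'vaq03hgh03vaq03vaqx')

['vaq', 'hgh', 'vaq']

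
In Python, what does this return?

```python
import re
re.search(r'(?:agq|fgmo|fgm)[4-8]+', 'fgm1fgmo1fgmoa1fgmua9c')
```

None

Here the pattern never matches, so the call returns None.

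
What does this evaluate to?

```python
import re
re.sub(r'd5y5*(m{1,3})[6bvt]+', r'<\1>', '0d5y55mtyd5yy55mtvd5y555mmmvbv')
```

Pattern: the literal 'd5y', then zero or more of the literal '5'; then 1 to 3 of a literal 'm' (captured); then one or more of one of [6bvt].
Matches: at [1:8] → 'd5y55mt'; at [18:30] → 'd5y555mmmvbv'.
`\1` in the replacement pulls in group 1's text for each match.

'0<m>yd5yy55mtv<mmm>'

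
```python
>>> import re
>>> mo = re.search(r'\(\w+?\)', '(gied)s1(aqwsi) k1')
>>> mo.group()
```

The match spans [0:6] → '(gied)'.

'(gied)'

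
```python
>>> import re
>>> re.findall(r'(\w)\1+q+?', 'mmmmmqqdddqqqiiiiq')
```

`\1` has to match the exact text group 1 already captured.
Matches: at [0:6] match 'mmmmmq', group 1 = 'm'; at [7:11] match 'dddq', group 1 = 'd'; at [13:18] match 'iiiiq', group 1 = 'i'.
With a single group, `findall` returns only what that group captured — 3 items.

['m', 'd', 'i']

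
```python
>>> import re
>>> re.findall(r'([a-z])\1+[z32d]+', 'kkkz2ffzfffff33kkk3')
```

After group 1 captures some text, `\1` only succeeds where that same text appears again.
With a single group, `findall` returns only what that group captured — 4 items.

['k', 'f', 'f', 'k']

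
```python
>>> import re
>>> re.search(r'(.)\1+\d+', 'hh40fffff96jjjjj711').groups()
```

('h',)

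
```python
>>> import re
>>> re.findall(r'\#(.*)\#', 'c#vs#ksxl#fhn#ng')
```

Because there's exactly one group, `findall` drops the full match and keeps group 1 from the one hit.

['vs#ksxl#fhn']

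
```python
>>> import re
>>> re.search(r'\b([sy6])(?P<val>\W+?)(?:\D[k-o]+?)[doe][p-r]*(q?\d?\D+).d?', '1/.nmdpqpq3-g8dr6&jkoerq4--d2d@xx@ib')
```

This matches a word boundary (`\b`, zero-width); then one of [sy6] (captured); then one or more of a non-word character (lazy) (captured as 'val'); then a non-digit, then one or more of a character in [k-o] (lazy) (non-capturing group); then one of [doe], then zero or more of a character in [p-r]; then optionally a literal 'q', then optionally a digit, then one or more of a non-digit (captured); then any character, then optionally a literal 'd'.
`search` walks the string left to right and returns the first match it finds.
Here nothing in the string fits, so the call returns None.

None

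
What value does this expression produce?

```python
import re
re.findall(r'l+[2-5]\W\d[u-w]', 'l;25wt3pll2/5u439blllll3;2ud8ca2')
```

`findall` yields the raw match text (2 of them) because the pattern has no groups.

['ll2/5u', 'lllll3;2u']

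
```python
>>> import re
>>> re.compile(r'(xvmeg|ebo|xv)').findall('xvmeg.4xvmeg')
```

Branches in `(...|...)` are attempted left-to-right; the first branch that allows the whole pattern to succeed is taken.
Scanning left to right: at [0:5] match 'xvmeg', group 1 = 'xvmeg'; at [7:12] match 'xvmeg', group 1 = 'xvmeg'.
With a single group, `findall` returns only what that group captured — 2 items.

['xvmeg', 'xvmeg']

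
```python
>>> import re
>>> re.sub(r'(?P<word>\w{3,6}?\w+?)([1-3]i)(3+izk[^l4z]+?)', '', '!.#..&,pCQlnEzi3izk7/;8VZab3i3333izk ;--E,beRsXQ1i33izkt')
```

The pattern matches 3 to 6 of a word character (lazy), then one or more of a word character (lazy) (captured as 'word'); then a character in [1-3], then the literal 'i' (captured); then one or more of a literal '3', then the literal 'izk', then one or more of any character except [l4z] (lazy) (captured).
A non-greedy quantifier consumes as few characters as it can — just enough that the remainder of the pattern still matches from where it stops; whatever follows it matches normally.
Matches: at [22:37] → '8VZab3i3333izk '; at [42:56] → 'beRsXQ1i33izkt'.
`sub` substitutes '' at each match site.

'!.#..&,pCQlnEzi3izk7/;;--E,'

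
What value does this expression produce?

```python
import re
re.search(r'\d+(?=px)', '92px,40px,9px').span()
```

The lookaround is zero-width — it requires the adjacent text to match without consuming it, so the asserted text isn't part of the match.
The match spans [0:2] → '92'.

(0, 2)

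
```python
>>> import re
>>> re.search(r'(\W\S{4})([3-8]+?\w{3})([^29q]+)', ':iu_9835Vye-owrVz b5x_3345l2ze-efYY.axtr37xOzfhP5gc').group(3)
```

'ye-owrVz b5x_3345l'

The pattern matches a non-word character, then exactly 4 of a non-whitespace character (captured); then one or more of a character in [3-8] (lazy), then exactly 3 of a word character (captured); then one or more of any character except [29q] (captured).
Because the quantifier is non-greedy, it stops expanding at the earliest point where the rest of the pattern can succeed.
`search` walks the string left to right and returns the first match it finds.
The match spans [0:27] → ':iu_9835Vye-owrVz b5x_3345l'.
Captured: group 1 = ':iu_9', group 2 = '835V', group 3 = 'ye-owrVz b5x_3345l'.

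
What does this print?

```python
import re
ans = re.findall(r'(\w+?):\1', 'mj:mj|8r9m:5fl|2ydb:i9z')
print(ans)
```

['mj']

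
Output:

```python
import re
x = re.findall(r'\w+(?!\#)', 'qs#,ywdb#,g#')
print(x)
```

The negative lookaround is zero-width — it rules out positions where the adjacent text would match, without consuming anything.
Since nothing is captured, `findall` lists the 2 matched substrings directly.

['q', 'ywd']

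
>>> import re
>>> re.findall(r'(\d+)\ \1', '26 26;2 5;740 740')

['26', '740']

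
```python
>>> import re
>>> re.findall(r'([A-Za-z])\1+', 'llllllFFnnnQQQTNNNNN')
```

`\1` has to match the exact text group 1 already captured.
Walking the string: at [0:6] match 'llllll', group 1 = 'l'; at [6:8] match 'FF', group 1 = 'F'; at [8:11] match 'nnn', group 1 = 'n'; at [11:14] match 'QQQ', group 1 = 'Q'; at [15:20] match 'NNNNN', group 1 = 'N'.
With a single group, `findall` returns only what that group captured — 5 items.

['l', 'F', 'n', 'Q', 'N']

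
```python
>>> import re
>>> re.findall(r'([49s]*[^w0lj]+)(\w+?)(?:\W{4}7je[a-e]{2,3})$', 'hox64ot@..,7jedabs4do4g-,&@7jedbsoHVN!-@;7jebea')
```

[('edabs4do4g-,&@7', 'jedbsoHVN')]

The pattern matches zero or more of one of [49s], then one or more of any character except [w0lj] (captured); then one or more of a word character (lazy) (captured); then exactly 4 of a non-word character, then the literal '7je', then 2 to 3 of a character in [a-e] (non-capturing group); then anchored at the end.
With 2 capturing groups, `findall` returns a 2-tuple per match.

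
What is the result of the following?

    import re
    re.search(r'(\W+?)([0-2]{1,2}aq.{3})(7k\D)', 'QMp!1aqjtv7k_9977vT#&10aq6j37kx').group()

'!1aqjtv7k_'

This matches one or more of a non-word character (lazy) (captured); then 1 to 2 of a character in [0-2], then the literal 'aq', then exactly 3 of any character (captured); then the literal '7k', then a non-digit (captured).
`re.search` tries every starting position until one works.
The match spans [3:13] → '!1aqjtv7k_'.
Captured: group 1 = '!', group 2 = '1aqjtv', group 3 = '7k_'.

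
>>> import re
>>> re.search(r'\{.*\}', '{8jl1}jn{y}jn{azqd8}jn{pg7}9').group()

'{8jl1}jn{y}jn{azqd8}jn{pg7}'

`re.search` scans for the first position where the pattern succeeds.
The match spans [0:27] → '{8jl1}jn{y}jn{azqd8}jn{pg7}'.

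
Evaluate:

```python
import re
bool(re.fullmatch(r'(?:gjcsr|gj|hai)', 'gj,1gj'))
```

For `fullmatch`, every character of the input must be accounted for by the pattern.
Here the pattern can't cover the whole string, so the call returns None, and `bool(None)` is False.

False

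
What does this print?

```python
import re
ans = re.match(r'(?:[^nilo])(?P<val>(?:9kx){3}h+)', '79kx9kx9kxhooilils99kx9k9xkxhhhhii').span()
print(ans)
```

This matches any character except [nilo] (non-capturing group); then the literal '9kx' repeated 3 times, then one or more of the literal 'h' (captured as 'val').
`re.match` won't scan ahead — the pattern has to work from the very first character.
The match spans [0:11] → '79kx9kx9kxh'.
Captured: group 1 = '9kx9kx9kxh'.

(0, 11)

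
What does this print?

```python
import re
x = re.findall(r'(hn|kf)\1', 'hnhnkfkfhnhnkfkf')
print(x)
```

`\1` has to match the exact text group 1 already captured.
Scanning left to right: at [0:4] match 'hnhn', group 1 = 'hn'; at [4:8] match 'kfkf', group 1 = 'kf'; at [8:12] match 'hnhn', group 1 = 'hn'; at [12:16] match 'kfkf', group 1 = 'kf'.
`findall` collects group 1 from each match (4 total).

['hn', 'kf', 'hn', 'kf']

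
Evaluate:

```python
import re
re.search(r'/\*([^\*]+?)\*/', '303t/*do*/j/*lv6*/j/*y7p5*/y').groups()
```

`search` walks the string left to right and returns the first match it finds.
The match spans [4:10] → '/*do*/'.
Captured: group 1 = 'do'.

('do',)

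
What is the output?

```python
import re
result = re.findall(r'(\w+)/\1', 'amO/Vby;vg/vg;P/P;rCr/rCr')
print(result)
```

['vg', 'P', 'rCr']

After group 1 captures some text, `\1` only succeeds where that same text appears again.
Matches: at [8:13] match 'vg/vg', group 1 = 'vg'; at [14:17] match 'P/P', group 1 = 'P'; at [18:25] match 'rCr/rCr', group 1 = 'rCr'.
`findall` collects group 1 from each match (3 total).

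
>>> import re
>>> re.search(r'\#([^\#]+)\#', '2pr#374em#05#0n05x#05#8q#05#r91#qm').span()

(3, 10)

Unlike `match`, `search` isn't anchored — it looks for the pattern anywhere in the string.
The match spans [3:10] → '#374em#'.
Captured: group 1 = '374em'.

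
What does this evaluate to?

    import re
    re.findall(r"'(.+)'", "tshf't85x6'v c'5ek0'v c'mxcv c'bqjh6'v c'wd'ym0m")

["t85x6'v c'5ek0'v c'mxcv c'bqjh6'v c'wd"]

Scanning left to right: at [4:44] match "'t85x6'v c'5ek0'v c'mxcv c'bqjh6'v c'wd'", group 1 = "t85x6'v c'5ek0'v c'mxcv c'bqjh6'v c'wd".
One capturing group, so `findall` returns just the captured substring from the one match — 1 in all.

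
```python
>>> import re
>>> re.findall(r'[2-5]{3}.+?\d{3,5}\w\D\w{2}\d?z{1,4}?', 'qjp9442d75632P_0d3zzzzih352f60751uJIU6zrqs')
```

['442d75632P_0d3z', '352f60751uJIU6z']

Pattern: exactly 3 of a character in [2-5], then one or more of any character (lazy), then 3 to 5 of a digit; then a word character, then a non-digit; then exactly 2 of a word character, then optionally a digit, then 1 to 4 of the literal 'z' (lazy).
Because the quantifier is non-greedy, it stops expanding at the earliest point where the rest of the pattern can succeed.
Matches: at [4:19] → '442d75632P_0d3z'; at [24:39] → '352f60751uJIU6z'.
With no groups in the pattern, `findall` gives back each whole match — 2 here.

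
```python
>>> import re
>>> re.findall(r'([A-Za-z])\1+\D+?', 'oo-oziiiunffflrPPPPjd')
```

['o', 'i', 'f', 'P']

`\1` has to match the exact text group 1 already captured.
With a single group, `findall` returns only what that group captured — 4 items.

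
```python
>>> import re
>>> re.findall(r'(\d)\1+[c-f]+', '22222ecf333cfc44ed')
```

['2', '3', '4']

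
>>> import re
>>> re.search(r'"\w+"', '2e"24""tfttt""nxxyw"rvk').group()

`search` walks the string left to right and returns the first match it finds.
The match spans [2:6] → '"24"'.

'"24"'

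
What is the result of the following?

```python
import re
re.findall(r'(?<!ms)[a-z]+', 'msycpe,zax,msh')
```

A negative assertion filters positions out without eating any characters.
No capturing groups, so `findall` returns the 3 full match strings.

['msycpe', 'zax', 'msh']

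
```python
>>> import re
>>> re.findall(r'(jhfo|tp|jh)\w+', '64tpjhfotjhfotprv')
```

['tp']

Walking the string: at [2:17] match 'tpjhfotjhfotprv', group 1 = 'tp'.
With a single group, `findall` returns only what that group captured — 1 item.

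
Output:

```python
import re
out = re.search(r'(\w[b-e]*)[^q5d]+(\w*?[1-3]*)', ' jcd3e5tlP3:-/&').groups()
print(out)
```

('jcd', '')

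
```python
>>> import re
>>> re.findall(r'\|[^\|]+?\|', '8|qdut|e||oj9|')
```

['|qdut|', '|oj9|']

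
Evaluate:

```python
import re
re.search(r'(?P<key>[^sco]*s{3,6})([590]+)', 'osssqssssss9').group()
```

'qssssss9'

This matches zero or more of any character except [sco], then 3 to 6 of the literal 's' (captured as 'key'); then one or more of one of [590] (captured).
`re.search` scans for the first position where the pattern succeeds.
The match spans [4:12] → 'qssssss9'.
Captured: group 1 = 'qssssss', group 2 = '9'.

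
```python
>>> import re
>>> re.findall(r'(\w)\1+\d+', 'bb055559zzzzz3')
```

['b', 'z']

After group 1 captures some text, `\1` only succeeds where that same text appears again.
Matches: at [0:8] match 'bb055559', group 1 = 'b'; at [8:14] match 'zzzzz3', group 1 = 'z'.
One capturing group, so `findall` returns just the captured substring from each match — 2 in all.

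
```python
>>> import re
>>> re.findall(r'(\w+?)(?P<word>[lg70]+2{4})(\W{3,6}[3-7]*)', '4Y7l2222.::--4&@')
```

This matches one or more of a word character (lazy) (captured); then one or more of one of [lg70], then exactly 4 of the literal '2' (captured as 'word'); then 3 to 6 of a non-word character, then zero or more of a character in [3-7] (captured).
Scanning left to right: at [0:14] match '4Y7l2222.::--4', groups = ('4Y', '7l2222', '.::--4').
`findall` packs the 3 group values into a tuple for every match.

[('4Y', '7l2222', '.::--4')]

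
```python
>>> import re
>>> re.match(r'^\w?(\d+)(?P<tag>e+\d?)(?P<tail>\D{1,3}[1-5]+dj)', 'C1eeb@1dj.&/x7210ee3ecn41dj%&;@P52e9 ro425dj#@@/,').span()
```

(0, 9)

`match` is anchored at position 0; if the pattern doesn't fit there, it returns None.
The match spans [0:9] → 'C1eeb@1dj'.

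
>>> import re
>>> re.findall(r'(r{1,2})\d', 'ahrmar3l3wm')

['r']

The pattern matches 1 to 2 of a literal 'r' (captured); then a digit.
`findall` collects group 1 from the one match (1 total).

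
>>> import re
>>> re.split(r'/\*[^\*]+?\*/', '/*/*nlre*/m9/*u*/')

Matches to split on: at [2:10] → '/*nlre*/'; at [12:17] → '/*u*/'.
Each match becomes a cut point; 3 segments remain.

['/*', 'm9', '']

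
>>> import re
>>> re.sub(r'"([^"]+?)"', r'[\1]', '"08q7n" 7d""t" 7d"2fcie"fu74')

'[08q7n] 7d"[t] 7d[2fcie]fu74'

Matches: at [0:7] → '"08q7n"'; at [11:14] → '"t"'; at [17:24] → '"2fcie"'.
`\1` in the replacement pulls in group 1's text for each match.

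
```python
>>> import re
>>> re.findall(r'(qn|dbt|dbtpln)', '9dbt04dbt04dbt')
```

Walking the string: at [1:4] match 'dbt', group 1 = 'dbt'; at [6:9] match 'dbt', group 1 = 'dbt'; at [11:14] match 'dbt', group 1 = 'dbt'.
`findall` collects group 1 from each match (3 total).

['dbt', 'dbt', 'dbt']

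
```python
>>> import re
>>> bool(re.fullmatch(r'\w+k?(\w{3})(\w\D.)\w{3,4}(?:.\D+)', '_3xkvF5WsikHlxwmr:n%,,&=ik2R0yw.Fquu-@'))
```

False

`re.fullmatch` requires the pattern to consume the entire string.
Here there's no way to consume every character, so the call returns None, and `bool(None)` is False.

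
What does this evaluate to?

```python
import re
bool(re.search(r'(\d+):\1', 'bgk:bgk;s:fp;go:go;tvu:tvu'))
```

False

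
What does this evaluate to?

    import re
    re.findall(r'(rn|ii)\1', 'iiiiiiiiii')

A backreference is literal: `\1` must see the identical characters the first group matched.
Because there's exactly one group, `findall` drops the full match and keeps group 1 from each hit.

['ii', 'ii']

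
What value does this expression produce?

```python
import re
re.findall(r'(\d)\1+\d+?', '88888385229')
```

`\1` is not a pattern — it's the concrete string captured by group 1, re-applied verbatim.
Because there's exactly one group, `findall` drops the full match and keeps group 1 from each hit.

['8', '2']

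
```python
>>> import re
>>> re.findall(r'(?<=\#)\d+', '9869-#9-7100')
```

Lookahead/lookbehind check context without consuming it, so the matched span excludes the asserted characters.
Walking the string: at [6:7] → '9'.
Since nothing is captured, `findall` lists the 1 matched substring directly.

['9']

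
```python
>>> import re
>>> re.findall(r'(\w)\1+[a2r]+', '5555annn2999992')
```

['5', 'n', '9']

After group 1 captures some text, `\1` only succeeds where that same text appears again.
One capturing group, so `findall` returns just the captured substring from each match — 3 in all.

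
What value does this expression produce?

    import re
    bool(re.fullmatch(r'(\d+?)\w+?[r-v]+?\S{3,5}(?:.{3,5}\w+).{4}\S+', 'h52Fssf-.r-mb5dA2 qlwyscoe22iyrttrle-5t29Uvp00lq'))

False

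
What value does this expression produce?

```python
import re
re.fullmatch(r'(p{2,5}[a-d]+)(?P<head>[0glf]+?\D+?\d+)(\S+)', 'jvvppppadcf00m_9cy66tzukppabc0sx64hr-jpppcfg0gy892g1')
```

None

`re.fullmatch` is like wrapping the pattern in `^…$` (in single-line mode).
Here the pattern can't cover the whole string, so the call returns None.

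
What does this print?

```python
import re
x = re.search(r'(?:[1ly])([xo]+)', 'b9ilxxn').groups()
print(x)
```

The match spans [3:6] → 'lxx'.
Captured: group 1 = 'xx'.

('xx',)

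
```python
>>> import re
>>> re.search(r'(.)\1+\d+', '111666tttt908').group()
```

A backreference is literal: `\1` must see the identical characters the first group matched.
`re.search` scans for the first position where the pattern succeeds.
The match spans [0:6] → '111666'.
Captured: group 1 = '1'.

'111666'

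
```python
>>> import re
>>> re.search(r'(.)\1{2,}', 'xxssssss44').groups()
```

After group 1 captures some text, `\1` only succeeds where that same text appears again.
Unlike `match`, `search` isn't anchored — it looks for the pattern anywhere in the string.
The match spans [2:8] → 'ssssss'.
Captured: group 1 = 's'.

('s',)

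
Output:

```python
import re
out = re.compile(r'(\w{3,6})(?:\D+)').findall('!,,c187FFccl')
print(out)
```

['c187FF']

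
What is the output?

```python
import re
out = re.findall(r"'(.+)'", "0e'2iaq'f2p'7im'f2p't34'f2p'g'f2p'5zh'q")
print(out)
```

Scanning left to right: at [2:38] match "'2iaq'f2p'7im'f2p't34'f2p'g'f2p'5zh'", group 1 = "2iaq'f2p'7im'f2p't34'f2p'g'f2p'5zh".
`findall` collects group 1 from the one match (1 total).

["2iaq'f2p'7im'f2p't34'f2p'g'f2p'5zh"]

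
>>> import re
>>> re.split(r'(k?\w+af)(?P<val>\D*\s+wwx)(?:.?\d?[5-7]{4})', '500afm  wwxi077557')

['', '500af', 'm  wwx', '7']

This matches optionally a literal 'k', then one or more of a word character, then the literal 'af' (captured); then zero or more of a non-digit, then one or more of whitespace, then the literal 'wwx' (captured as 'val'); then optionally any character, then optionally a digit, then exactly 4 of a character in [5-7] (non-capturing group).
Matches to split on: at [0:17] → '500afm  wwxi07755'.
With a capturing group present, the delimiter's captured portion is kept in the result list.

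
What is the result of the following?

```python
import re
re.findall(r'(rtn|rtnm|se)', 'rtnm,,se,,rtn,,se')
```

Branches in `(...|...)` are attempted left-to-right; the first branch that allows the whole pattern to succeed is taken.
Because there's exactly one group, `findall` drops the full match and keeps group 1 from each hit.

['rtn', 'se', 'rtn', 'se']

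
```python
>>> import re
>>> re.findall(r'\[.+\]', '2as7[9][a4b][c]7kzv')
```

['[9][a4b][c]']

Scanning left to right: at [4:15] → '[9][a4b][c]'.
No capturing groups, so `findall` returns the 1 full match string.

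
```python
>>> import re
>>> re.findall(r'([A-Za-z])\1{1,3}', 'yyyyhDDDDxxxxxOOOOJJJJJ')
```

['y', 'D', 'x', 'O', 'J']

The backreference `\1` re-matches whatever the first group consumed, character for character.
Walking the string: at [0:4] match 'yyyy', group 1 = 'y'; at [5:9] match 'DDDD', group 1 = 'D'; at [9:13] match 'xxxx', group 1 = 'x'; at [14:18] match 'OOOO', group 1 = 'O'; at [18:22] match 'JJJJ', group 1 = 'J'.
One capturing group, so `findall` returns just the captured substring from each match — 5 in all.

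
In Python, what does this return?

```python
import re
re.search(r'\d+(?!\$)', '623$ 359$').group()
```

`(?!…)`/`(?<!…)` only lets a position through if the neighbouring text does NOT match; no characters are consumed.
`re.search` scans for the first position where the pattern succeeds.
The match spans [0:2] → '62'.

'62'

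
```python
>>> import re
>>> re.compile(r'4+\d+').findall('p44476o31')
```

Pattern: one or more of a literal '4'; then one or more of a digit.
Walking the string: at [1:6] → '44476'.
`findall` yields the raw match text (1 of them) because the pattern has no groups.

['44476']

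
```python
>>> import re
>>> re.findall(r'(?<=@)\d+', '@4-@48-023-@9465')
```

['4', '48', '9465']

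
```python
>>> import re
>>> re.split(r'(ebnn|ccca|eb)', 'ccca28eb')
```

['', 'ccca', '28', 'eb', '']

`re.split` interleaves the captured-group text with the surrounding fragments.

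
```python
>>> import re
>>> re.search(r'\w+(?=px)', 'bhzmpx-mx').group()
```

'bhzm'

Because the assertion is zero-width, the text it checks is not consumed and won't appear in the result.
The match spans [0:4] → 'bhzm'.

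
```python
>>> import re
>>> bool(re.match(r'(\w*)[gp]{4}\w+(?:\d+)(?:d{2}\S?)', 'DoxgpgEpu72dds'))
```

False

Pattern: zero or more of a word character (captured); then exactly 4 of one of [gp], then one or more of a word character; then one or more of a digit (non-capturing group); then exactly 2 of the literal 'd', then optionally a non-whitespace character (non-capturing group).
`re.match` only tries the pattern at the start of the string.
Here the pattern fails at index 0, so the call returns None, and `bool(None)` is False.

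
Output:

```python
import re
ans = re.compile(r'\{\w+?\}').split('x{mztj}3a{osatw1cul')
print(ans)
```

['x', '3a{osatw1cul']

Matches to split on: at [1:7] → '{mztj}'.
`split` removes every match and returns the 2 fragments in between.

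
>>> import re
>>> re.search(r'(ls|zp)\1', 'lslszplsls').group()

'lsls'

A backreference is literal: `\1` must see the identical characters the first group matched.
`re.search` scans for the first position where the pattern succeeds.
The match spans [0:4] → 'lsls'.
Captured: group 1 = 'ls'.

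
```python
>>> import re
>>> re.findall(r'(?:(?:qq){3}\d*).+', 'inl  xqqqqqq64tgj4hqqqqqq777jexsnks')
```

The pattern matches the literal 'qq' repeated 3 times, then zero or more of a digit (non-capturing group); then one or more of any character.
No capturing groups, so `findall` returns the 1 full match string.

['qqqqqq64tgj4hqqqqqq777jexsnks']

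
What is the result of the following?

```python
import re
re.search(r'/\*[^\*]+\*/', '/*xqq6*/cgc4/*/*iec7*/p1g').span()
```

(0, 8)

`re.search` scans for the first position where the pattern succeeds.
The match spans [0:8] → '/*xqq6*/'.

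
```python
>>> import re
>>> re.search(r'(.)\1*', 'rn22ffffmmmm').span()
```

(0, 1)

A backreference is literal: `\1` must see the identical characters the first group matched.
Unlike `match`, `search` isn't anchored — it looks for the pattern anywhere in the string.
The match spans [0:1] → 'r'.
Captured: group 1 = 'r'.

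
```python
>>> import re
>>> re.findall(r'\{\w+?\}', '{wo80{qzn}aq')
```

['{qzn}']

With no groups in the pattern, `findall` gives back each whole match — 1 here.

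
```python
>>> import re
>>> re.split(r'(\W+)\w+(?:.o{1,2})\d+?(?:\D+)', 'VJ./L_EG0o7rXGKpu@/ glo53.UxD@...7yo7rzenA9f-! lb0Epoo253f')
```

The pattern matches one or more of a non-word character (captured); then one or more of a word character; then any character, then 1 to 2 of a literal 'o' (non-capturing group); then one or more of a digit (lazy); then one or more of a non-digit (non-capturing group).
Matches to split on: at [2:23] → './L_EG0o7rXGKpu@/ glo'; at [29:42] → '@...7yo7rzenA'; at [44:58] → '-! lb0Epoo253f'.
With a capturing group present, the delimiter's captured portion is kept in the result list.

['VJ', './', '53.UxD', '@...', '9f', '-! ', '']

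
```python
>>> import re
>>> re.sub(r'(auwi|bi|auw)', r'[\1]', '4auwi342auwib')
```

'4[auwi]342[auwi]b'

Alternation isn't longest-match — the leftmost alternative that fits at this position is chosen.
Matches: at [1:5] → 'auwi'; at [8:12] → 'auwi'.
`\1` in the replacement pulls in group 1's text for each match.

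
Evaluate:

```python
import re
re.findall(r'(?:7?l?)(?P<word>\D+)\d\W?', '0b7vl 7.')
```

The pattern matches optionally the literal '7', then optionally a literal 'l' (non-capturing group); then one or more of a non-digit (captured as 'word'); then a digit, then optionally a non-word character.
Matches: at [1:3] match 'b7', group 1 = 'b'; at [3:8] match 'vl 7.', group 1 = 'vl '.
One capturing group, so `findall` returns just the captured substring from each match — 2 in all.

['b', 'vl ']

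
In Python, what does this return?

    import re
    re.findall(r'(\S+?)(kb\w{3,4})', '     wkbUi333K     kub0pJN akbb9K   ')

[('w', 'kbUi33'), ('a', 'kbb9K')]

This matches one or more of a non-whitespace character (lazy) (captured); then the literal 'kb', then 3 to 4 of a word character (captured).
With 2 capturing groups, `findall` returns a 2-tuple per match.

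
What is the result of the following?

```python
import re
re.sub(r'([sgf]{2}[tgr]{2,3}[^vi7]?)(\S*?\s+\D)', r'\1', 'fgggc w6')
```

This matches exactly 2 of one of [sgf], then 2 to 3 of one of [tgr], then optionally any character except [vi7] (captured); then zero or more of a non-whitespace character (lazy), then one or more of whitespace, then a non-digit (captured).
Each match is replaced using the text its own group 1 captured.

'fgggc6'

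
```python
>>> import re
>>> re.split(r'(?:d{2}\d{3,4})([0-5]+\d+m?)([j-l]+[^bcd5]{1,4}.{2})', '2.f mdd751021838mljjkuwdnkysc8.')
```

Because the pattern has a capturing group, `split` also inserts each captured text between the pieces.

['2.f m', '21838m', 'ljjkuwdn', 'kysc8.']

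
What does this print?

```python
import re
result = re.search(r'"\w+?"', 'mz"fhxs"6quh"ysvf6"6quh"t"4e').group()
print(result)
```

"fhxs"

The match spans [2:8] → '"fhxs"'.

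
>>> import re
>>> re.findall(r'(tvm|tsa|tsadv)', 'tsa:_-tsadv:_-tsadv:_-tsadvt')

['tsa', 'tsa', 'tsa', 'tsa']

Alternation tries branches left to right and keeps the first one that lets the overall match succeed at that position.
`findall` collects group 1 from each match (4 total).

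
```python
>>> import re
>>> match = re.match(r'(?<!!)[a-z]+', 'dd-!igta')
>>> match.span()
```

`re.match` won't scan ahead — the pattern has to work from the very first character.
The match spans [0:2] → 'dd'.

(0, 2)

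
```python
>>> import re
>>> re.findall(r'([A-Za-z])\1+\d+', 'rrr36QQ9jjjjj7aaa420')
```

A backreference is literal: `\1` must see the identical characters the first group matched.
Scanning left to right: at [0:5] match 'rrr36', group 1 = 'r'; at [5:8] match 'QQ9', group 1 = 'Q'; at [8:14] match 'jjjjj7', group 1 = 'j'; at [14:20] match 'aaa420', group 1 = 'a'.
With a single group, `findall` returns only what that group captured — 4 items.

['r', 'Q', 'j', 'a']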